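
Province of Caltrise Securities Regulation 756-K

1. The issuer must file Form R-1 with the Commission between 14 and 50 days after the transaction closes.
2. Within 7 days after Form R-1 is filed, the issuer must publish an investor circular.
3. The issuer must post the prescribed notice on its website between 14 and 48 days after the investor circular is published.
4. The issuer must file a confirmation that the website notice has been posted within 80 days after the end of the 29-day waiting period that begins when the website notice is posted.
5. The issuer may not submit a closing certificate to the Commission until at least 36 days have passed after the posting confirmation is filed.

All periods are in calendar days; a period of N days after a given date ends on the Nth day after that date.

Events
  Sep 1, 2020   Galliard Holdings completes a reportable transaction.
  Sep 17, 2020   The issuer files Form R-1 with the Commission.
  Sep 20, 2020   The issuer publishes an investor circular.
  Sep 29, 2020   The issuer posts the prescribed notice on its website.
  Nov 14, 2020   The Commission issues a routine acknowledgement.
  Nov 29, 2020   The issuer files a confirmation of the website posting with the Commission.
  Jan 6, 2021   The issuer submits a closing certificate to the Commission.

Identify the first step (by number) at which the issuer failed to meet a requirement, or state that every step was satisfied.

Step 3

Step 1 — 14 and 50 days from Sep 1, 2020 (when the transaction closes) are Sep 15, 2020 and Oct 21, 2020 respectively; Sep 17, 2020 falls inside that range.
Step 2 — counting 7 days from Sep 17, 2020 (when Form R-1 is filed) gives a deadline of Sep 24, 2020; Sep 20, 2020 is within that limit.
Step 3 — 14 and 48 days from Sep 20, 2020 (when the investor circular is published) are Oct 4, 2020 and Nov 7, 2020 respectively; Sep 29, 2020 is 5 days too early.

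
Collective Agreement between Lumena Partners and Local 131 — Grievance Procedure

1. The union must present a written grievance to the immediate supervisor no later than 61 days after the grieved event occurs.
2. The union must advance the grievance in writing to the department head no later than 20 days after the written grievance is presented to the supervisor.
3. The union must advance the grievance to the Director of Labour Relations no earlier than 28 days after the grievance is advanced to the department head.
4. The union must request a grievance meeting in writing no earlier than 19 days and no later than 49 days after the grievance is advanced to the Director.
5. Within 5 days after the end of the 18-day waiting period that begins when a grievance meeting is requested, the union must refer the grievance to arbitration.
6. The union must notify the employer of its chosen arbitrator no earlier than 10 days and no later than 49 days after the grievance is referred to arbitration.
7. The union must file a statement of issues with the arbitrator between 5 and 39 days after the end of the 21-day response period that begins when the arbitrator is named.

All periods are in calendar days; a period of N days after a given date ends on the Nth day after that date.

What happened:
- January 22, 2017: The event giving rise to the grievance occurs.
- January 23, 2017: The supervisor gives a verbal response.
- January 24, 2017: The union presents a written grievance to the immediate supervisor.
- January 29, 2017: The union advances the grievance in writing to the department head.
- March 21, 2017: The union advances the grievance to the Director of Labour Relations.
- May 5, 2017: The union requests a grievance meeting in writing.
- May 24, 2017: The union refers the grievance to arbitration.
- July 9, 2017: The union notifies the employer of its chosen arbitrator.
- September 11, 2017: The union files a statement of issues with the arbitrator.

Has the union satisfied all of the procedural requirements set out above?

No

Step 1 — counting 61 days from January 22, 2017 (when the grieved event occurs) gives a deadline of March 24, 2017; January 24, 2017 is within that limit.
Step 2 — counting 20 days from January 24, 2017 (when the written grievance is presented to the supervisor) gives a deadline of February 13, 2017; done January 29, 2017 — timely.
Step 3 — must wait 28 days from January 29, 2017 (when the grievance is advanced to the department head), so not before February 26, 2017; done March 21, 2017, after the minimum wait.
Step 4 — 19 and 49 days from March 21, 2017 (when the grievance is advanced to the Director) are April 9, 2017 and May 9, 2017 respectively; done May 5, 2017 — within the window.
Step 5 — counting 5 days from May 23, 2017 (end of the 18-day waiting period, which began when a grievance meeting is requested on May 5, 2017) gives a deadline of May 28, 2017; completed May 24, 2017, before the deadline.
Step 6 — 10 and 49 days from May 24, 2017 (when the grievance is referred to arbitration) are June 3, 2017 and July 12, 2017 respectively; done July 9, 2017, which is between those dates.
Step 7 — 5 and 39 days from July 30, 2017 (end of the 21-day response period, which began when the arbitrator is named on July 9, 2017) are August 4, 2017 and September 7, 2017 respectively; done September 11, 2017 — 4 days after the window closed.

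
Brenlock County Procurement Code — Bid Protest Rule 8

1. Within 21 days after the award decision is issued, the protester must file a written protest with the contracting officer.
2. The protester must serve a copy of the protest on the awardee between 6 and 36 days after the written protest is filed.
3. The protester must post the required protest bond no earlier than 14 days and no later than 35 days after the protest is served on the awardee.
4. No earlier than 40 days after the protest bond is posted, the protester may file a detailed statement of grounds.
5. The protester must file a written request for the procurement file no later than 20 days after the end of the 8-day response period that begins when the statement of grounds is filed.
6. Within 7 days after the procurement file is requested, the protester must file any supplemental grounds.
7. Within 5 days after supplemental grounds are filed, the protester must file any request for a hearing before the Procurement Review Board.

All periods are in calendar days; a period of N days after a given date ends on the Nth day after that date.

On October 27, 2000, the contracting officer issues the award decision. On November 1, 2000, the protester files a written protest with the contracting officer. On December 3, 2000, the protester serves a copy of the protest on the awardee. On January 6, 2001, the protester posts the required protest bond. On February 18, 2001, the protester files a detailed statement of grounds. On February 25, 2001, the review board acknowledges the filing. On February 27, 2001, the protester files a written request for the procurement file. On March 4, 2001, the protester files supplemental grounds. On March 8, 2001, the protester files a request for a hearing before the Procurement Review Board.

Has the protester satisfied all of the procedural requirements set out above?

Yes

Step 1 — counting 21 days from October 27, 2000 (when the award decision is issued) gives a deadline of November 17, 2000; November 1, 2000 is within that limit.
Step 2 — 6 and 36 days from November 1, 2000 (when the written protest is filed) are November 7, 2000 and December 7, 2000 respectively; done December 3, 2000 — within the window.
Step 3 — 14 and 35 days from December 3, 2000 (when the protest is served on the awardee) are December 17, 2000 and January 7, 2001 respectively; done January 6, 2001 — within the window.
Step 4 — must wait 40 days from January 6, 2001 (when the protest bond is posted), so not before February 15, 2001; done February 18, 2001, after the minimum wait.
Step 5 — counting 20 days from February 26, 2001 (end of the 8-day response period, which began when the statement of grounds is filed on February 18, 2001) gives a deadline of March 18, 2001; completed February 27, 2001, before the deadline.
Step 6 — counting 7 days from February 27, 2001 (when the procurement file is requested) gives a deadline of March 6, 2001; March 4, 2001 is within that limit.
Step 7 — counting 5 days from March 4, 2001 (when supplemental grounds are filed) gives a deadline of March 9, 2001; completed March 8, 2001, before the deadline.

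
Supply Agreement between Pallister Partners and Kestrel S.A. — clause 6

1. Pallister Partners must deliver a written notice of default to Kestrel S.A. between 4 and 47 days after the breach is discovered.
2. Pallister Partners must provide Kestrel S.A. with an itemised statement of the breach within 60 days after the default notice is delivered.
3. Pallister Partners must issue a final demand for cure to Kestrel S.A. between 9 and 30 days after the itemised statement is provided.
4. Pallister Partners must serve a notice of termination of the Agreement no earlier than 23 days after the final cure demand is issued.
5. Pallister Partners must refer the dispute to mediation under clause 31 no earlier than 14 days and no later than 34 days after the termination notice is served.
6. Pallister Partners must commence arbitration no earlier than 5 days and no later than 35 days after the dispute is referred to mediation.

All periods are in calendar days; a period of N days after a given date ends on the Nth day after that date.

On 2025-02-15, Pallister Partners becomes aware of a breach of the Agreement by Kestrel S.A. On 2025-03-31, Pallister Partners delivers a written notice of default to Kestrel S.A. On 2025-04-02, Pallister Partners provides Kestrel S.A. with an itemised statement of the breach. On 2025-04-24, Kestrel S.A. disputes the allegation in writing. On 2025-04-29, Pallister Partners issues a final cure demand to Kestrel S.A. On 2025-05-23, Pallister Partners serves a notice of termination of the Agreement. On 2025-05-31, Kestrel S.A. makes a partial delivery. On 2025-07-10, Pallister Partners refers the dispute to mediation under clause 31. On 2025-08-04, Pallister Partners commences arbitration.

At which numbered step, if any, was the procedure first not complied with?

Step 1: the window is 4–47 days after 2025-02-15 (when the breach is discovered), so 2025-02-19 through 2025-04-03; done 2025-03-31 — within the window.
Step 2: 60 days after 2025-03-31 (when the default notice is delivered) is 2025-05-30; 2025-04-02 is within that limit.
Step 3: the window is 9–30 days after 2025-04-02 (when the itemised statement is provided), so 2025-04-11 through 2025-05-02; 2025-04-29 falls inside that range.
Step 4: the earliest permitted date is 23 days after 2025-04-29 (when the final cure demand is issued), i.e. 2025-05-22; done 2025-05-23 — permitted.
Step 5: the window is 14–34 days after 2025-05-23 (when the termination notice is served), so 2025-06-06 through 2025-06-26; 2025-07-10 is 14 days past the end of the window.
The procedure was therefore not followed at step 5.

Step 5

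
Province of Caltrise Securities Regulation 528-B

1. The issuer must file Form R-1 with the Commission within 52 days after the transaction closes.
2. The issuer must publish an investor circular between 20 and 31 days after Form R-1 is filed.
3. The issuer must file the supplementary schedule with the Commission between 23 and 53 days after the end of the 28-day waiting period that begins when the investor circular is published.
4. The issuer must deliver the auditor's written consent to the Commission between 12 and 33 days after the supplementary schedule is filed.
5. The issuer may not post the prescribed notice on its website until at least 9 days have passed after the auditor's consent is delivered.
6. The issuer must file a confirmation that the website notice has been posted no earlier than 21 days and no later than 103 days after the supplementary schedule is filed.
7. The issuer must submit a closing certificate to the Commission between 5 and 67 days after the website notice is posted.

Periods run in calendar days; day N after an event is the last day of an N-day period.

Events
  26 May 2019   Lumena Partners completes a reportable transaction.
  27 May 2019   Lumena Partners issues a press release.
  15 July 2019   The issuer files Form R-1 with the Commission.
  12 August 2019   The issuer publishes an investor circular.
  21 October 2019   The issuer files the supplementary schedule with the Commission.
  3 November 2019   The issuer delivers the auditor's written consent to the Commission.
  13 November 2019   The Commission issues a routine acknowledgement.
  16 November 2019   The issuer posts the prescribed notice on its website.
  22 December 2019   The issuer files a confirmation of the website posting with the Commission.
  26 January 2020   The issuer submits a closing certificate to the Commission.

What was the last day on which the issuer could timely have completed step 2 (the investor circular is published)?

Step 2 runs from 15 July 2019, when Form R-1 is filed. The window is 20–31 days after 15 July 2019; it closes on 15 August 2019.

15 August 2019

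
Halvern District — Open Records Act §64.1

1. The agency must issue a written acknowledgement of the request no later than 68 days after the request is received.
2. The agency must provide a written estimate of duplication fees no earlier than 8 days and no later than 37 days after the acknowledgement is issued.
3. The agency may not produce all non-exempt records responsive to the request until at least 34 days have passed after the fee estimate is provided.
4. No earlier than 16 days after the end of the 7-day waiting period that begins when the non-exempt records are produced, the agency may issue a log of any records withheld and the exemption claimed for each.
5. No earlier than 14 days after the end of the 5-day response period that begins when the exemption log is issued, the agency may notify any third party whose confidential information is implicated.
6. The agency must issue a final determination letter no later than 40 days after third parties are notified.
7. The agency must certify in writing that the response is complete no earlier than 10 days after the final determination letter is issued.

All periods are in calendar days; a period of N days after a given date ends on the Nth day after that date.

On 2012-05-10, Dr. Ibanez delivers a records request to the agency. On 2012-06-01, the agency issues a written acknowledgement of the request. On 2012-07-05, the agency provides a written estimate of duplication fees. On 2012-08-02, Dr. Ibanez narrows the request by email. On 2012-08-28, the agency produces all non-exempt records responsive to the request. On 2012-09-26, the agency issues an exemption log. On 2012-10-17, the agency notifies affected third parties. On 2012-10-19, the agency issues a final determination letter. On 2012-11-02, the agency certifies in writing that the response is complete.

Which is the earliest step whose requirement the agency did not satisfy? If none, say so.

None — every step was satisfied

Step 1 — counting 68 days from 2012-05-10 (when the request is received) gives a deadline of 2012-07-17; completed 2012-06-01, before the deadline.
Step 2 — 8 and 37 days from 2012-06-01 (when the acknowledgement is issued) are 2012-06-09 and 2012-07-08 respectively; 2012-07-05 falls inside that range.
Step 3 — must wait 34 days from 2012-07-05 (when the fee estimate is provided), so not before 2012-08-08; done 2012-08-28, after the minimum wait.
Step 4 — must wait 16 days from 2012-09-04 (end of the 7-day waiting period, which began when the non-exempt records are produced on 2012-08-28), so not before 2012-09-20; done 2012-09-26, after the minimum wait.
Step 5 — must wait 14 days from 2012-10-01 (end of the 5-day response period, which began when the exemption log is issued on 2012-09-26), so not before 2012-10-15; done 2012-10-17, after the minimum wait.
Step 6 — counting 40 days from 2012-10-17 (when third parties are notified) gives a deadline of 2012-11-26; completed 2012-10-19, before the deadline.
Step 7 — must wait 10 days from 2012-10-19 (when the final determination letter is issued), so not before 2012-10-29; done 2012-11-02 — permitted.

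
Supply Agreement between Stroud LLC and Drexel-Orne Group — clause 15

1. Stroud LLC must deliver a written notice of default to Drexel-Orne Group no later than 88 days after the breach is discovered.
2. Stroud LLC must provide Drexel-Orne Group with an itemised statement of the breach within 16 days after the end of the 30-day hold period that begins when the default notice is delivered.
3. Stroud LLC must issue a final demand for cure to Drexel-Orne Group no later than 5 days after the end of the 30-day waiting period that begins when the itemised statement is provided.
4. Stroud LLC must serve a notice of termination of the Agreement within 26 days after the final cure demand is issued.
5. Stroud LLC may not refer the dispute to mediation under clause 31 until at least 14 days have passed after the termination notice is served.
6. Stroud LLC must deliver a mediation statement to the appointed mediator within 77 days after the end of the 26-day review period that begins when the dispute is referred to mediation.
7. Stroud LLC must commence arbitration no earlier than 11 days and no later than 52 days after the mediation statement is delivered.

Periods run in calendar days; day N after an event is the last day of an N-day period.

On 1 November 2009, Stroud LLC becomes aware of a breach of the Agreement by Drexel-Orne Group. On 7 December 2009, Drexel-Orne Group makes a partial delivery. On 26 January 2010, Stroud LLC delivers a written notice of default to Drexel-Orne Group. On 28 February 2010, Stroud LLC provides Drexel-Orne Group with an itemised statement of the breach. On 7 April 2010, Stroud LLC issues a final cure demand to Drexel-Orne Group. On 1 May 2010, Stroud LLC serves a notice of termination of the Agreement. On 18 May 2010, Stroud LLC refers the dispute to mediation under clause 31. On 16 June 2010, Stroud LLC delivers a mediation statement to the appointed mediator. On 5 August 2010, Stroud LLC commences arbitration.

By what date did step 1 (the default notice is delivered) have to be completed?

28 January 2010

Step 1 runs from 1 November 2009, when the breach is discovered. 88 days after 1 November 2009 is 28 January 2010.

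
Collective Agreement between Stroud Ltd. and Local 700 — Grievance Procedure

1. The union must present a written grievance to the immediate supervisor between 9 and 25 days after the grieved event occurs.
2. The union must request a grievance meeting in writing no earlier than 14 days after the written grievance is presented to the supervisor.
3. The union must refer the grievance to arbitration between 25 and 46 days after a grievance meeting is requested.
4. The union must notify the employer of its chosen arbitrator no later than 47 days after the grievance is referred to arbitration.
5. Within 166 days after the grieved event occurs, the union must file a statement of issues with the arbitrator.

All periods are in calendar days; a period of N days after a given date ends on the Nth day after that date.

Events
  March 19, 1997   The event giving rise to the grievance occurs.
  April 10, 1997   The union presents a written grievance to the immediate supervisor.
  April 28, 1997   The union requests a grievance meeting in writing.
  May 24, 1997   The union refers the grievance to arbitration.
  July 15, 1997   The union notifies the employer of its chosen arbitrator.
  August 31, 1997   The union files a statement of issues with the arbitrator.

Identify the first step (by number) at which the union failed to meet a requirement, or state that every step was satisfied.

Step 4

Step 1: the window is 9–25 days after March 19, 1997 (when the grieved event occurs), so March 28, 1997 through April 13, 1997; April 10, 1997 falls inside that range.
Step 2: the earliest permitted date is 14 days after April 10, 1997 (when the written grievance is presented to the supervisor), i.e. April 24, 1997; done April 28, 1997, after the minimum wait.
Step 3: the window is 25–46 days after April 28, 1997 (when a grievance meeting is requested), so May 23, 1997 through June 13, 1997; May 24, 1997 falls inside that range.
Step 4: 47 days after May 24, 1997 (when the grievance is referred to arbitration) is July 10, 1997; not done until July 15, 1997, 5 days after the deadline.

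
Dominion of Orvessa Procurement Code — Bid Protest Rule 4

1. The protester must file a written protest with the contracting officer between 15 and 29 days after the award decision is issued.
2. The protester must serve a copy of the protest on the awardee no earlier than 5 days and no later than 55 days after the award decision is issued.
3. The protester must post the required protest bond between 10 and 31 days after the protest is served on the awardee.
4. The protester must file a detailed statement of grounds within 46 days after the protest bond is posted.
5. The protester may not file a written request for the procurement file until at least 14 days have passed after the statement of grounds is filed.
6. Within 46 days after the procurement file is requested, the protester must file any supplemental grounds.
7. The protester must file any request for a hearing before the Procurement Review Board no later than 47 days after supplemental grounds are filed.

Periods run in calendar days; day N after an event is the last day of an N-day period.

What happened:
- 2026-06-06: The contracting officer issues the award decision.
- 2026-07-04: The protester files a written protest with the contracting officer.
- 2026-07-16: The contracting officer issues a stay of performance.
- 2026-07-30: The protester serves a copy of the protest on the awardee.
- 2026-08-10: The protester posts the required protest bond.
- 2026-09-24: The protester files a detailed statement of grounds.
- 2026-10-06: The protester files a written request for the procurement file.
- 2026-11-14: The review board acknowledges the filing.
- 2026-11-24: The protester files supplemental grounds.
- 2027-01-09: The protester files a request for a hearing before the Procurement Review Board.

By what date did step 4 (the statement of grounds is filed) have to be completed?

2026-09-25

Step 4 runs from 2026-08-10, when the protest bond is posted. 46 days after 2026-08-10 is 2026-09-25.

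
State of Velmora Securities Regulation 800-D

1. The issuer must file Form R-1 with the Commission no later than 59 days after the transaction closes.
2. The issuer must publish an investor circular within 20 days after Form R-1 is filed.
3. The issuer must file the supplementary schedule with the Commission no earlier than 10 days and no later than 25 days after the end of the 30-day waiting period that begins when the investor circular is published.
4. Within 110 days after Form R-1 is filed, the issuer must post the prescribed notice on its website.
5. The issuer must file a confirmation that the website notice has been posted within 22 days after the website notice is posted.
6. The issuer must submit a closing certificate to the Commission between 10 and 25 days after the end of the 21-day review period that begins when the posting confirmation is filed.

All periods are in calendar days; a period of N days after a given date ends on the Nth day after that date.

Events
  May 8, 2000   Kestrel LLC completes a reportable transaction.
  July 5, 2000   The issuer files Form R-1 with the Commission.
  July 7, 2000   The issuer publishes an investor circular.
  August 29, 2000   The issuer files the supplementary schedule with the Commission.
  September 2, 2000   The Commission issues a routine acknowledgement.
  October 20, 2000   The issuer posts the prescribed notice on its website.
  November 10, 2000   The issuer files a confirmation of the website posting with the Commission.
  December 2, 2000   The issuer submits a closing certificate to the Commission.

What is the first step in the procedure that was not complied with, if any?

Step 6

(1) due by May 8, 2000 + 59 days = July 6, 2000; completed July 5, 2000, before the deadline.
(2) due by July 5, 2000 + 20 days = July 25, 2000; done July 7, 2000 — timely.
(3) the permitted window runs from August 6, 2000 + 10 = August 16, 2000 to August 6, 2000 + 25 = August 31, 2000; done August 29, 2000 — within the window.
(4) due by July 5, 2000 + 110 days = October 23, 2000; done October 20, 2000 — timely.
(5) due by October 20, 2000 + 22 days = November 11, 2000; done November 10, 2000 — timely.
(6) the permitted window runs from December 1, 2000 + 10 = December 11, 2000 to December 1, 2000 + 25 = December 26, 2000; December 2, 2000 is 9 days too early.
That is the first point of non-compliance.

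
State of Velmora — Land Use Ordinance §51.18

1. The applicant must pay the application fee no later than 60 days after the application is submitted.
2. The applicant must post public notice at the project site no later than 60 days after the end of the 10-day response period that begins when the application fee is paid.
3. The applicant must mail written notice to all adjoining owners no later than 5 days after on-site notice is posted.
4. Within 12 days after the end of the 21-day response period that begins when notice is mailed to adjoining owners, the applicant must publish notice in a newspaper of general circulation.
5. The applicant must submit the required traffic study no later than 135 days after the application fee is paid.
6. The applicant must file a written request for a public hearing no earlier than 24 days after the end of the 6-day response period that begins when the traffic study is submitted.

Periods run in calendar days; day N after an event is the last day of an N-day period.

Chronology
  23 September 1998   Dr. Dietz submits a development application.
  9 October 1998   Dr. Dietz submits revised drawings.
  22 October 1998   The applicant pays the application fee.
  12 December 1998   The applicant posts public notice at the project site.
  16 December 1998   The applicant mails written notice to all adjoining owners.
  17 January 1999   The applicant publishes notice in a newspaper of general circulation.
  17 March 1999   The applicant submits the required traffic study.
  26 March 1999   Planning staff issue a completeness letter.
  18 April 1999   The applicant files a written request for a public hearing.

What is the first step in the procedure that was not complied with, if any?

Step 5

(1) due by 23 September 1998 + 60 days = 22 November 1998; done 22 October 1998 — timely.
(2) due by 1 November 1998 + 60 days = 31 December 1998; completed 12 December 1998, before the deadline.
(3) due by 12 December 1998 + 5 days = 17 December 1998; completed 16 December 1998, before the deadline.
(4) due by 6 January 1999 + 12 days = 18 January 1999; done 17 January 1999 — timely.
(5) due by 22 October 1998 + 135 days = 6 March 1999; 17 March 1999 misses that deadline by 11 days.
Later steps need not be reached.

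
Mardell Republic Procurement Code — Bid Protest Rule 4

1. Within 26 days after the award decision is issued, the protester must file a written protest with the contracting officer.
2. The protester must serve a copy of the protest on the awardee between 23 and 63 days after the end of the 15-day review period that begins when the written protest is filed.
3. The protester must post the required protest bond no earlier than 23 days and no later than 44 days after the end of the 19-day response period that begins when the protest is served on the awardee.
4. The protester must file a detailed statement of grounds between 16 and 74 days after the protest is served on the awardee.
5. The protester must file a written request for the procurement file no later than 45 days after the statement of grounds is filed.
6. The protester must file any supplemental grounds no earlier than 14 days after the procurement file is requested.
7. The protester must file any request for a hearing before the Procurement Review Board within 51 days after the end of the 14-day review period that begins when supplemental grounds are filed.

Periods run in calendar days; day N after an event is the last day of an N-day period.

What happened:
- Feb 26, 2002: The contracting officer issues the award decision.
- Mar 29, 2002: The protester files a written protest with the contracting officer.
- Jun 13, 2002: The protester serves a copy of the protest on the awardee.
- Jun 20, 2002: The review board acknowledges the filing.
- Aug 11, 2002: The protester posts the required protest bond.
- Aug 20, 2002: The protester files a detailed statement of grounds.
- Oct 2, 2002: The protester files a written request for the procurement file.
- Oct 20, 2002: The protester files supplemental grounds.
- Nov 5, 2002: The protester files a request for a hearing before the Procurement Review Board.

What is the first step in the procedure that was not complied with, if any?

Step 1: 26 days after Feb 26, 2002 (when the award decision is issued) is Mar 24, 2002; not done until Mar 29, 2002, 5 days after the deadline.
Later steps need not be reached.

Step 1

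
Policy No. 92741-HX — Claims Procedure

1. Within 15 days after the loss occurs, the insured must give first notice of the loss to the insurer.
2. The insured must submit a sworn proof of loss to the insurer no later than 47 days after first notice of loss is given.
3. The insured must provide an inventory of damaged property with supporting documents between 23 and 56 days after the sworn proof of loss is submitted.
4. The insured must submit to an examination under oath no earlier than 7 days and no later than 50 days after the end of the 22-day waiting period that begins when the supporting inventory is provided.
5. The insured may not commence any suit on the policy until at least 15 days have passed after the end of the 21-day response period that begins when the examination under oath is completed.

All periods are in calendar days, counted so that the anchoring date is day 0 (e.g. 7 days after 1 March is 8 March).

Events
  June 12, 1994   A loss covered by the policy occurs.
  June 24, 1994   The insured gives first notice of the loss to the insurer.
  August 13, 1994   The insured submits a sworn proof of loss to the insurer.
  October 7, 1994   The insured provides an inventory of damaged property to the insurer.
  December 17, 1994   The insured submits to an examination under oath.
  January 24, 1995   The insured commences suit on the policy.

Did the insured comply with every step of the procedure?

No

(1) due by June 12, 1994 + 15 days = June 27, 1994; June 24, 1994 is within that limit.
(2) due by June 24, 1994 + 47 days = August 10, 1994; done August 13, 1994 — 3 days late.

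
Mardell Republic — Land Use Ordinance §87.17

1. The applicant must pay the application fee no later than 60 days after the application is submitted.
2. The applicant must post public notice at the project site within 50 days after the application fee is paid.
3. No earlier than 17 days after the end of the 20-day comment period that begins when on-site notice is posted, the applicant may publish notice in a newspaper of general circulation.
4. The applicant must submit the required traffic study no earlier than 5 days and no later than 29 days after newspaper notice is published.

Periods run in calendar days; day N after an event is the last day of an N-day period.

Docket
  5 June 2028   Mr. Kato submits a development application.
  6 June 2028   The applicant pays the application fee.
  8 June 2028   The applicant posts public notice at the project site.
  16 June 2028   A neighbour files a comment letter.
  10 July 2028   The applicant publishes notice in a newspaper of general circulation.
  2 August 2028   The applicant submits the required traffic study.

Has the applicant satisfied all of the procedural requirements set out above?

No

Step 1: 60 days after 5 June 2028 (when the application is submitted) is 4 August 2028; completed 6 June 2028, before the deadline.
Step 2: 50 days after 6 June 2028 (when the application fee is paid) is 26 July 2028; done 8 June 2028 — timely.
Step 3: the earliest permitted date is 17 days after 28 June 2028 (end of the 20-day comment period, which began when on-site notice is posted on 8 June 2028), i.e. 15 July 2028; done 10 July 2028 — 5 days too early.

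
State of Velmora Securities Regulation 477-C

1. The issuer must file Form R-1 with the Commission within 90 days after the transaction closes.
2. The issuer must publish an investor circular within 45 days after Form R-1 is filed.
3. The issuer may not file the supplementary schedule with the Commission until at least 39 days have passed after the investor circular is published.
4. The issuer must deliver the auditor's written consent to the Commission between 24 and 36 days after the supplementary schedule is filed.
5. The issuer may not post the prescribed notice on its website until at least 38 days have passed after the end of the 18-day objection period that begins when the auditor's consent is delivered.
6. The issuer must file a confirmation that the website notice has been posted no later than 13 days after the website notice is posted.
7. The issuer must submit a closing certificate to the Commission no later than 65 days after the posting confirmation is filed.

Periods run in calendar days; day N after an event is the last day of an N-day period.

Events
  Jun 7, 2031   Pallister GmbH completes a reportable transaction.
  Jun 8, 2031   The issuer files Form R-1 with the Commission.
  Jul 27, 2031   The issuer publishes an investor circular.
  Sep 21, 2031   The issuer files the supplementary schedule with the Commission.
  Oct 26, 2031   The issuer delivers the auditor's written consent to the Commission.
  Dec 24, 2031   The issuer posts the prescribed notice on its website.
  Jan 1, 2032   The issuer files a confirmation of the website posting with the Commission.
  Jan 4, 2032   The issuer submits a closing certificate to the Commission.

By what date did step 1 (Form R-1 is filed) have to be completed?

Step 1 runs from Jun 7, 2031, when the transaction closes. 90 days after Jun 7, 2031 is Sep 5, 2031.

Sep 5, 2031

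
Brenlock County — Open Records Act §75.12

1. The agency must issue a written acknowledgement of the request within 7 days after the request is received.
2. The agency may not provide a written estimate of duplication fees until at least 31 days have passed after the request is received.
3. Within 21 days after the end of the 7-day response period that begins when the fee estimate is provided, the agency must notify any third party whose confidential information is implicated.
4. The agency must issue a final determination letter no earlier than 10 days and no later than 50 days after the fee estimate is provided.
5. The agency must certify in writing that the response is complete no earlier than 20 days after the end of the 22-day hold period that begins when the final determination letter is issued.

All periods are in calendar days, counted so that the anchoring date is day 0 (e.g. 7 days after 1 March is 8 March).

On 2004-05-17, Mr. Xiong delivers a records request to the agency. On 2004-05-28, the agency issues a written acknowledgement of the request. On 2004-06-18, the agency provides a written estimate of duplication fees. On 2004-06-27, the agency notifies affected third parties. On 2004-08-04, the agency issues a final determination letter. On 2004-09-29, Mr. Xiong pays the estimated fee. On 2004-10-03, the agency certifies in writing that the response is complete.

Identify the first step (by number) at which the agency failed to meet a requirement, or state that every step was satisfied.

Step 1 — counting 7 days from 2004-05-17 (when the request is received) gives a deadline of 2004-05-24; 2004-05-28 misses that deadline by 4 days.
That is the first point of non-compliance.

Step 1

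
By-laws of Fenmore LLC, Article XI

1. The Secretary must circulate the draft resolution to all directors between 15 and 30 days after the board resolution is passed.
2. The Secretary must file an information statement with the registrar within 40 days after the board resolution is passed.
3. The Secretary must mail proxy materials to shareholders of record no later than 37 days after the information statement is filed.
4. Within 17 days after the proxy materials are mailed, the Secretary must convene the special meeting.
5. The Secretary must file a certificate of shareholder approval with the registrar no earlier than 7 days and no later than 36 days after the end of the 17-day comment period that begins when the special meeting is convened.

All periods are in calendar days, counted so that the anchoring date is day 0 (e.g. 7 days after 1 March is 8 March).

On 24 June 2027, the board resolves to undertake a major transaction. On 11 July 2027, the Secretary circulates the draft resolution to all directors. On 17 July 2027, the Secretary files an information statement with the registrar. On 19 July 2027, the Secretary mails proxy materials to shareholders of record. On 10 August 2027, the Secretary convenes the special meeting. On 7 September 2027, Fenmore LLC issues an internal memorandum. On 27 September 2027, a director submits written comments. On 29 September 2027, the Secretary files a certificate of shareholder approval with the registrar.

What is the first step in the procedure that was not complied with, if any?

Step 4

Step 1: the window is 15–30 days after 24 June 2027 (when the board resolution is passed), so 9 July 2027 through 24 July 2027; 11 July 2027 falls inside that range.
Step 2: 40 days after 24 June 2027 (when the board resolution is passed) is 3 August 2027; completed 17 July 2027, before the deadline.
Step 3: 37 days after 17 July 2027 (when the information statement is filed) is 23 August 2027; done 19 July 2027 — timely.
Step 4: 17 days after 19 July 2027 (when the proxy materials are mailed) is 5 August 2027; 10 August 2027 misses that deadline by 5 days.
The analysis stops there.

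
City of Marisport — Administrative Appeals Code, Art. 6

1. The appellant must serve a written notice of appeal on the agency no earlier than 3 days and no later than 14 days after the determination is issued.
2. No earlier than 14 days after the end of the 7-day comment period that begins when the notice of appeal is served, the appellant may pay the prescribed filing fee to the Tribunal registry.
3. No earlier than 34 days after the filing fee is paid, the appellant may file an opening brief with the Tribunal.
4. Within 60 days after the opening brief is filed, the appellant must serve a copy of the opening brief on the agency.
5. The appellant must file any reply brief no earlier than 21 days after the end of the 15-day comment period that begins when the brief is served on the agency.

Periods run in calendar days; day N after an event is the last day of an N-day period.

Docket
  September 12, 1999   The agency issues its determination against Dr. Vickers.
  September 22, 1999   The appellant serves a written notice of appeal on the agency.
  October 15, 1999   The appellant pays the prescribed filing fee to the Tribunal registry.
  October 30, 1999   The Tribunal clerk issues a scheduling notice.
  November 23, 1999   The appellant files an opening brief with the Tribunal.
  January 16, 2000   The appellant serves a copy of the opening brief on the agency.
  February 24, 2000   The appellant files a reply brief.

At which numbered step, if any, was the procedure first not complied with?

Step 1: the window is 3–14 days after September 12, 1999 (when the determination is issued), so September 15, 1999 through September 26, 1999; done September 22, 1999 — within the window.
Step 2: the earliest permitted date is 14 days after September 29, 1999 (end of the 7-day comment period, which began when the notice of appeal is served on September 22, 1999), i.e. October 13, 1999; done October 15, 1999, after the minimum wait.
Step 3: the earliest permitted date is 34 days after October 15, 1999 (when the filing fee is paid), i.e. November 18, 1999; November 23, 1999 is on or after that date.
Step 4: 60 days after November 23, 1999 (when the opening brief is filed) is January 22, 2000; done January 16, 2000 — timely.
Step 5: the earliest permitted date is 21 days after January 31, 2000 (end of the 15-day comment period, which began when the brief is served on the agency on January 16, 2000), i.e. February 21, 2000; done February 24, 2000 — permitted.

None — every step was satisfied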